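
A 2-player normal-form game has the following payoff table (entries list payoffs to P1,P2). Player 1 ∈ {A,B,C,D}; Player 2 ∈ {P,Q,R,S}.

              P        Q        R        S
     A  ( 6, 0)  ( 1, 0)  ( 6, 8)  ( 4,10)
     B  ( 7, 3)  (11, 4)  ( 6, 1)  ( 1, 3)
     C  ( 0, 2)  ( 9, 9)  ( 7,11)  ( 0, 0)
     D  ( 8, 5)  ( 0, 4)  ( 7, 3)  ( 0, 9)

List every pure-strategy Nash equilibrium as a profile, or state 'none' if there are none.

Nash profiles: (A,S), (B,Q), (C,R)

(A,P): not NE [P1→D gives 8>6; P2→S gives 10>0]
(A,Q): not NE [P1→B gives 11>1; P2→S gives 10>0]
(A,R): not NE [P1→D gives 7>6; P2→S gives 10>8]
(A,S): NE
(B,P): not NE [P1→D gives 8>7; P2→Q gives 4>3]
(B,Q): NE
(B,R): not NE [P1→D gives 7>6; P2→Q gives 4>1]
(B,S): not NE [P1→A gives 4>1; P2→Q gives 4>3]
(C,P): not NE [P1→D gives 8>0; P2→R gives 11>2]
(C,Q): not NE [P1→B gives 11>9; P2→R gives 11>9]
(C,R): NE
(C,S): not NE [P1→A gives 4>0; P2→R gives 11>0]
(D,P): not NE [P2→S gives 9>5]
(D,Q): not NE [P1→B gives 11>0; P2→S gives 9>4]
(D,R): not NE [P2→S gives 9>3]
(D,S): not NE [P1→A gives 4>0]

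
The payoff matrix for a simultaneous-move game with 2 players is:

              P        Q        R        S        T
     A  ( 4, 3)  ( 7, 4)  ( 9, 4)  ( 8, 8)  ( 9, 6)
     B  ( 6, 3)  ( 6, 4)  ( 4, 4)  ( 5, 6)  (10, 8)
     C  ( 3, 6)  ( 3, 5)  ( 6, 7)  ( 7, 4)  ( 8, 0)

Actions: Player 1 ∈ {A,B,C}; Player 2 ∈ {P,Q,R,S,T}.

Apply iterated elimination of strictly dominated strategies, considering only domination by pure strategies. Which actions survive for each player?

IESDS → P1:{A,B} P2:{S,T}

P1 drop C (A beats it: P:4>3 Q:7>3 R:9>6 S:8>7 T:9>8)
P2 drop P (Q beats it: A:4>3 B:4>3)
P2 drop Q (S beats it: A:8>4 B:6>4)
P2 drop R (S beats it: A:8>4 B:6>4)
P1→{A,B} P2→{S,T}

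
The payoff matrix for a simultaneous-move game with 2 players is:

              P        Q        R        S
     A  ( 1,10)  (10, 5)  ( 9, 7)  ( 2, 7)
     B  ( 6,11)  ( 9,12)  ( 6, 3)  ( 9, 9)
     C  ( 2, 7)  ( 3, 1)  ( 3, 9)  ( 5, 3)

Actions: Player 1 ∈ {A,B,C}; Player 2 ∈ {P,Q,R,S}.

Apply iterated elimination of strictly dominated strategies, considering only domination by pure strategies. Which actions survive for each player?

P1 drop C (B beats it: P:6>2 Q:9>3 R:6>3 S:9>5)
P2 drop R (P beats it: A:10>7 B:11>3)
P2 drop S (P beats it: A:10>7 B:11>9)
P1→{A,B} P2→{P,Q}

Remaining: P1:{A,B} P2:{P,Q}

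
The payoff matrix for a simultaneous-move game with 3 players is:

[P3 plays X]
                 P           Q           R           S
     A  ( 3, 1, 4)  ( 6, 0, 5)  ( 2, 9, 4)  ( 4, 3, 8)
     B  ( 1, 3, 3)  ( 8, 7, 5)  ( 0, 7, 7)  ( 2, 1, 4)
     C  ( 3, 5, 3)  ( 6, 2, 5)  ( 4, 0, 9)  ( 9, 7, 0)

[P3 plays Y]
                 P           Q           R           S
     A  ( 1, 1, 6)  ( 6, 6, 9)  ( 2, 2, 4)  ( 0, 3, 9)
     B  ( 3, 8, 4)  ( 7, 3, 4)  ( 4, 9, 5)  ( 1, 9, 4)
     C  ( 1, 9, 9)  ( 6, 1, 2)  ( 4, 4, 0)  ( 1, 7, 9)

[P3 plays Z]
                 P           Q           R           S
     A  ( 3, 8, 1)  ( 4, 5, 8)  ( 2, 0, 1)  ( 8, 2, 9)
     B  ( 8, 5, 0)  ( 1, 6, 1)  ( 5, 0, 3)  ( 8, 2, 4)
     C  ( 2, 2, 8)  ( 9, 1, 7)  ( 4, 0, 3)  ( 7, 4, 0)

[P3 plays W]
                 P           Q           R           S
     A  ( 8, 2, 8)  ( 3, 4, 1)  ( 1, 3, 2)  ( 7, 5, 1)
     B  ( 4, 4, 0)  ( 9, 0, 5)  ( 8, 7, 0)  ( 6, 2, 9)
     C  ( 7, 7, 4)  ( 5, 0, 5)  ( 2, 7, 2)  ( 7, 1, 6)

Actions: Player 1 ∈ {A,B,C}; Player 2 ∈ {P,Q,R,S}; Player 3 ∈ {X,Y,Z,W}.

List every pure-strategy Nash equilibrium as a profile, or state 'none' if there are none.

(A,P,X): not NE [P2→R gives 9>1; P3→W gives 8>4]
(A,P,Y): not NE [P1→B gives 3>1; P2→Q gives 6>1; P3→W gives 8>6]
(A,P,Z): not NE [P1→B gives 8>3; P3→W gives 8>1]
(A,P,W): not NE [P2→S gives 5>2]
(A,Q,X): not NE [P1→B gives 8>6; P2→R gives 9>0; P3→Y gives 9>5]
(A,Q,Y): not NE [P1→B gives 7>6]
(A,Q,Z): not NE [P1→C gives 9>4; P2→P gives 8>5; P3→Y gives 9>8]
(A,Q,W): not NE [P1→B gives 9>3; P2→S gives 5>4; P3→Y gives 9>1]
(A,R,X): not NE [P1→C gives 4>2]
(A,R,Y): not NE [P1→C gives 4>2; P2→Q gives 6>2]
(A,R,Z): not NE [P1→B gives 5>2; P2→P gives 8>0; P3→Y gives 4>1]
(A,R,W): not NE [P1→B gives 8>1; P2→S gives 5>3; P3→Y gives 4>2]
(A,S,X): not NE [P1→C gives 9>4; P2→R gives 9>3; P3→Z gives 9>8]
(A,S,Y): not NE [P1→C gives 1>0; P2→Q gives 6>3]
(A,S,Z): not NE [P2→P gives 8>2]
(A,S,W): not NE [P3→Z gives 9>1]
(B,P,X): not NE [P1→C gives 3>1; P2→R gives 7>3; P3→Y gives 4>3]
(B,P,Y): not NE [P2→S gives 9>8]
(B,P,Z): not NE [P2→Q gives 6>5; P3→Y gives 4>0]
(B,P,W): not NE [P1→A gives 8>4; P2→R gives 7>4; P3→Y gives 4>0]
(B,Q,X): NE
(B,Q,Y): not NE [P2→S gives 9>3; P3→W gives 5>4]
(B,Q,Z): not NE [P1→C gives 9>1; P3→W gives 5>1]
(B,Q,W): not NE [P2→R gives 7>0]
(B,R,X): not NE [P1→C gives 4>0]
(B,R,Y): not NE [P3→X gives 7>5]
(B,R,Z): not NE [P2→Q gives 6>0; P3→X gives 7>3]
(B,R,W): not NE [P3→X gives 7>0]
(B,S,X): not NE [P1→C gives 9>2; P2→R gives 7>1; P3→W gives 9>4]
(B,S,Y): not NE [P3→W gives 9>4]
(B,S,Z): not NE [P2→Q gives 6>2; P3→W gives 9>4]
(B,S,W): not NE [P1→C gives 7>6; P2→R gives 7>2]
(C,P,X): not NE [P2→S gives 7>5; P3→Y gives 9>3]
(C,P,Y): not NE [P1→B gives 3>1]
(C,P,Z): not NE [P1→B gives 8>2; P2→S gives 4>2; P3→Y gives 9>8]
(C,P,W): not NE [P1→A gives 8>7; P3→Y gives 9>4]
(C,Q,X): not NE [P1→B gives 8>6; P2→S gives 7>2; P3→Z gives 7>5]
(C,Q,Y): not NE [P1→B gives 7>6; P2→P gives 9>1; P3→Z gives 7>2]
(C,Q,Z): not NE [P2→S gives 4>1]
(C,Q,W): not NE [P1→B gives 9>5; P2→R gives 7>0; P3→Z gives 7>5]
(C,R,X): not NE [P2→S gives 7>0]
(C,R,Y): not NE [P2→P gives 9>4; P3→X gives 9>0]
(C,R,Z): not NE [P1→B gives 5>4; P2→S gives 4>0; P3→X gives 9>3]
(C,R,W): not NE [P1→B gives 8>2; P3→X gives 9>2]
(C,S,X): not NE [P3→Y gives 9>0]
(C,S,Y): not NE [P2→P gives 9>7]
(C,S,Z): not NE [P1→B gives 8>7; P3→Y gives 9>0]
(C,S,W): not NE [P2→R gives 7>1; P3→Y gives 9>6]

PSNE = {(B,Q,X)}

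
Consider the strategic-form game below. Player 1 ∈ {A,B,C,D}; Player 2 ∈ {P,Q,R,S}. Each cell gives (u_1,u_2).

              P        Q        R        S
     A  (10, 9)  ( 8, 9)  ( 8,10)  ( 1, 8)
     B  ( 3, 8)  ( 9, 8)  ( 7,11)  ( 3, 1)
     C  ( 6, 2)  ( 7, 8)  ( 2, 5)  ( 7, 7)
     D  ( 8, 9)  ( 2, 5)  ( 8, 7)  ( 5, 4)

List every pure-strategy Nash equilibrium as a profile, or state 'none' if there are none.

PSNE = {(A,R)}

(A,P): not NE [P2→R gives 10>9]
(A,Q): not NE [P1→B gives 9>8; P2→R gives 10>9]
(A,R): NE
(A,S): not NE [P1→C gives 7>1; P2→R gives 10>8]
(B,P): not NE [P1→A gives 10>3; P2→R gives 11>8]
(B,Q): not NE [P2→R gives 11>8]
(B,R): not NE [P1→D gives 8>7]
(B,S): not NE [P1→C gives 7>3; P2→R gives 11>1]
(C,P): not NE [P1→A gives 10>6; P2→Q gives 8>2]
(C,Q): not NE [P1→B gives 9>7]
(C,R): not NE [P1→D gives 8>2; P2→Q gives 8>5]
(C,S): not NE [P2→Q gives 8>7]
(D,P): not NE [P1→A gives 10>8]
(D,Q): not NE [P1→B gives 9>2; P2→P gives 9>5]
(D,R): not NE [P2→P gives 9>7]
(D,S): not NE [P1→C gives 7>5; P2→P gives 9>4]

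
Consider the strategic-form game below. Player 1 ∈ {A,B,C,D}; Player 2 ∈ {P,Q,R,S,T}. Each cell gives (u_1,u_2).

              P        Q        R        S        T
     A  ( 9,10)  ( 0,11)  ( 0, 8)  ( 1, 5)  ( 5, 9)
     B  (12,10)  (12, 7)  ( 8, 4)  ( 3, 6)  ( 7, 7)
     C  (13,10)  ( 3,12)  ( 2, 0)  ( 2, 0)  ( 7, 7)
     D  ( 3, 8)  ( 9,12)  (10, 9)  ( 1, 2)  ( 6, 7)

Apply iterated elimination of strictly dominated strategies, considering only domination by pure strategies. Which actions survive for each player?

P1 drop A (B beats it: P:12>9 Q:12>0 R:8>0 S:3>1 T:7>5)
P2 drop R (Q beats it: B:7>4 C:12>0 D:12>9)
P1 drop D (B beats it: P:12>3 Q:12>9 S:3>1 T:7>6)
P2 drop S (P beats it: B:10>6 C:10>0)
P2 drop T (P beats it: B:10>7 C:10>7)
P1→{B,C} P2→{P,Q}

IESDS → P1:{B,C} P2:{P,Q}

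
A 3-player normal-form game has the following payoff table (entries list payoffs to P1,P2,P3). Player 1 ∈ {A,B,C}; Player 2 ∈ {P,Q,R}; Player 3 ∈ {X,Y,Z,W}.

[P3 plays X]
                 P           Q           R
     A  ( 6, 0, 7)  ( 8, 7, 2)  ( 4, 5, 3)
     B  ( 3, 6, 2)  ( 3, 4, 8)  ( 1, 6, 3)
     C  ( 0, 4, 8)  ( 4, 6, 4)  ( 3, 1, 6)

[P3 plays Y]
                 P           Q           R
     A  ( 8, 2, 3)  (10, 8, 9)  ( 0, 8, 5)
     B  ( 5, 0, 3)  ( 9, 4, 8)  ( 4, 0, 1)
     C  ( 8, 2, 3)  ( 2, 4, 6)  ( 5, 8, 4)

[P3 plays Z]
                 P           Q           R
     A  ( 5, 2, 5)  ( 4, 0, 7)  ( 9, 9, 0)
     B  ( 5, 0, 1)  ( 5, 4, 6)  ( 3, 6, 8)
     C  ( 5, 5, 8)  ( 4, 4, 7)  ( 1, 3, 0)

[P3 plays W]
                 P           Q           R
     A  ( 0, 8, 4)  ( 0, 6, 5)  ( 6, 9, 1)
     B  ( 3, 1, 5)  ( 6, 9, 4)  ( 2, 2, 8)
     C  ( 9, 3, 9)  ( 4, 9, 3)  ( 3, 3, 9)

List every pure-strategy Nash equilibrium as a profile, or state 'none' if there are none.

NE set: (A,Q,Y)

(A,P,X): not NE [P2→Q gives 7>0]
(A,P,Y): not NE [P2→R gives 8>2; P3→X gives 7>3]
(A,P,Z): not NE [P2→R gives 9>2; P3→X gives 7>5]
(A,P,W): not NE [P1→C gives 9>0; P2→R gives 9>8; P3→X gives 7>4]
(A,Q,X): not NE [P3→Y gives 9>2]
(A,Q,Y): NE
(A,Q,Z): not NE [P1→B gives 5>4; P2→R gives 9>0; P3→Y gives 9>7]
(A,Q,W): not NE [P1→B gives 6>0; P2→R gives 9>6; P3→Y gives 9>5]
(A,R,X): not NE [P2→Q gives 7>5; P3→Y gives 5>3]
(A,R,Y): not NE [P1→C gives 5>0]
(A,R,Z): not NE [P3→Y gives 5>0]
(A,R,W): not NE [P3→Y gives 5>1]
(B,P,X): not NE [P1→A gives 6>3; P3→W gives 5>2]
(B,P,Y): not NE [P1→C gives 8>5; P2→Q gives 4>0; P3→W gives 5>3]
(B,P,Z): not NE [P2→R gives 6>0; P3→W gives 5>1]
(B,P,W): not NE [P1→C gives 9>3; P2→Q gives 9>1]
(B,Q,X): not NE [P1→A gives 8>3; P2→R gives 6>4]
(B,Q,Y): not NE [P1→A gives 10>9]
(B,Q,Z): not NE [P2→R gives 6>4; P3→Y gives 8>6]
(B,Q,W): not NE [P3→Y gives 8>4]
(B,R,X): not NE [P1→A gives 4>1; P3→W gives 8>3]
(B,R,Y): not NE [P1→C gives 5>4; P2→Q gives 4>0; P3→W gives 8>1]
(B,R,Z): not NE [P1→A gives 9>3]
(B,R,W): not NE [P1→A gives 6>2; P2→Q gives 9>2]
(C,P,X): not NE [P1→A gives 6>0; P2→Q gives 6>4; P3→W gives 9>8]
(C,P,Y): not NE [P2→R gives 8>2; P3→W gives 9>3]
(C,P,Z): not NE [P3→W gives 9>8]
(C,P,W): not NE [P2→Q gives 9>3]
(C,Q,X): not NE [P1→A gives 8>4; P3→Z gives 7>4]
(C,Q,Y): not NE [P1→A gives 10>2; P2→R gives 8>4; P3→Z gives 7>6]
(C,Q,Z): not NE [P1→B gives 5>4; P2→P gives 5>4]
(C,Q,W): not NE [P1→B gives 6>4; P3→Z gives 7>3]
(C,R,X): not NE [P1→A gives 4>3; P2→Q gives 6>1; P3→W gives 9>6]
(C,R,Y): not NE [P3→W gives 9>4]
(C,R,Z): not NE [P1→A gives 9>1; P2→P gives 5>3; P3→W gives 9>0]
(C,R,W): not NE [P1→A gives 6>3; P2→Q gives 9>3]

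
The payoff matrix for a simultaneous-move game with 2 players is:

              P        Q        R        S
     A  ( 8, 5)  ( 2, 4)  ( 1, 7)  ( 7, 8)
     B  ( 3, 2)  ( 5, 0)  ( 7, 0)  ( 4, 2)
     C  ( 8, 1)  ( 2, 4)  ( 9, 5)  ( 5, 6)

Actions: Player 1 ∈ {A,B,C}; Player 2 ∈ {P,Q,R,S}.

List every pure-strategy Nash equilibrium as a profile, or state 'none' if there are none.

(A,P): not NE [P2→S gives 8>5]
(A,Q): not NE [P1→B gives 5>2; P2→S gives 8>4]
(A,R): not NE [P1→C gives 9>1; P2→S gives 8>7]
(A,S): NE
(B,P): not NE [P1→C gives 8>3]
(B,Q): not NE [P2→S gives 2>0]
(B,R): not NE [P1→C gives 9>7; P2→S gives 2>0]
(B,S): not NE [P1→A gives 7>4]
(C,P): not NE [P2→S gives 6>1]
(C,Q): not NE [P1→B gives 5>2; P2→S gives 6>4]
(C,R): not NE [P2→S gives 6>5]
(C,S): not NE [P1→A gives 7>5]

PSNE = {(A,S)}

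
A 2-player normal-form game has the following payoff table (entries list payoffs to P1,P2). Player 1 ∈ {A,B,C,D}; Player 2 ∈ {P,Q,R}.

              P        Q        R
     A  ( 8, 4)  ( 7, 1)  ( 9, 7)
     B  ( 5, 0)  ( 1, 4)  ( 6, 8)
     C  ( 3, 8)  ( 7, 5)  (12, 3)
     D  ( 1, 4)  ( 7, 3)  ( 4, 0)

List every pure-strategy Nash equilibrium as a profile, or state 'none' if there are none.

(A,P): not NE [P2→R gives 7>4]
(A,Q): not NE [P2→R gives 7>1]
(A,R): not NE [P1→C gives 12>9]
(B,P): not NE [P1→A gives 8>5; P2→R gives 8>0]
(B,Q): not NE [P1→D gives 7>1; P2→R gives 8>4]
(B,R): not NE [P1→C gives 12>6]
(C,P): not NE [P1→A gives 8>3]
(C,Q): not NE [P2→P gives 8>5]
(C,R): not NE [P2→P gives 8>3]
(D,P): not NE [P1→A gives 8>1]
(D,Q): not NE [P2→P gives 4>3]
(D,R): not NE [P1→C gives 12>4; P2→P gives 4>0]

No pure NE.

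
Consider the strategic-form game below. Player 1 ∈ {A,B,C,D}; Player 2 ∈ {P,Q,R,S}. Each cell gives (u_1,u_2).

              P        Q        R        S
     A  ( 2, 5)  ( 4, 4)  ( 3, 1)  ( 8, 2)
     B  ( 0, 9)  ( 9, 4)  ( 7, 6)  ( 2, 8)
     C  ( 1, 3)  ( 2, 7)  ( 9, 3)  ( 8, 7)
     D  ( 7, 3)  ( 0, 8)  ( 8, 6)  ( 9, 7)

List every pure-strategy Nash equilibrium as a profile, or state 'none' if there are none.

(A,P): not NE [P1→D gives 7>2]
(A,Q): not NE [P1→B gives 9>4; P2→P gives 5>4]
(A,R): not NE [P1→C gives 9>3; P2→P gives 5>1]
(A,S): not NE [P1→D gives 9>8; P2→P gives 5>2]
(B,P): not NE [P1→D gives 7>0]
(B,Q): not NE [P2→P gives 9>4]
(B,R): not NE [P1→C gives 9>7; P2→P gives 9>6]
(B,S): not NE [P1→D gives 9>2; P2→P gives 9>8]
(C,P): not NE [P1→D gives 7>1; P2→S gives 7>3]
(C,Q): not NE [P1→B gives 9>2]
(C,R): not NE [P2→S gives 7>3]
(C,S): not NE [P1→D gives 9>8]
(D,P): not NE [P2→Q gives 8>3]
(D,Q): not NE [P1→B gives 9>0]
(D,R): not NE [P1→C gives 9>8; P2→Q gives 8>6]
(D,S): not NE [P2→Q gives 8>7]

No pure NE.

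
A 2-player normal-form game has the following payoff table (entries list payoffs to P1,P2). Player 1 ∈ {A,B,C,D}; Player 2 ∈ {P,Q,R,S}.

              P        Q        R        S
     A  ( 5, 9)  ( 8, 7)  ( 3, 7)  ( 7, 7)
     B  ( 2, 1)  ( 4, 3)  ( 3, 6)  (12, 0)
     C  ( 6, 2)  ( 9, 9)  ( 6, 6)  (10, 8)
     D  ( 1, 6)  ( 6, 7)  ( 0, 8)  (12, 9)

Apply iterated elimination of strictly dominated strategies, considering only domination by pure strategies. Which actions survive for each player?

P1 drop A (C beats it: P:6>5 Q:9>8 R:6>3 S:10>7)
P2 drop P (Q beats it: B:3>1 C:9>2 D:7>6)
P1→{B,C,D} P2→{Q,R,S}

Survivors P1:{B,C,D} P2:{Q,R,S}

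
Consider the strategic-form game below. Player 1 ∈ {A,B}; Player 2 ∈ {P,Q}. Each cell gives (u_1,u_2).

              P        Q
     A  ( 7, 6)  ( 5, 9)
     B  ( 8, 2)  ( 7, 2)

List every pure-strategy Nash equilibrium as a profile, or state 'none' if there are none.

(A,P): not NE [P1→B gives 8>7; P2→Q gives 9>6]
(A,Q): not NE [P1→B gives 7>5]
(B,P): NE
(B,Q): NE

NE set: (B,P), (B,Q)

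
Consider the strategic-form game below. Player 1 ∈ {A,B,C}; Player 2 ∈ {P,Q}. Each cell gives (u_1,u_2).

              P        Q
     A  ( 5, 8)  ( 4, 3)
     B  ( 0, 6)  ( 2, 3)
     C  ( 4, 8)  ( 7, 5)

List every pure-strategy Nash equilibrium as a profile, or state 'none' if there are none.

(A,P): NE
(A,Q): not NE [P1→C gives 7>4; P2→P gives 8>3]
(B,P): not NE [P1→A gives 5>0]
(B,Q): not NE [P1→C gives 7>2; P2→P gives 6>3]
(C,P): not NE [P1→A gives 5>4]
(C,Q): not NE [P2→P gives 8>5]

Nash profiles: (A,P)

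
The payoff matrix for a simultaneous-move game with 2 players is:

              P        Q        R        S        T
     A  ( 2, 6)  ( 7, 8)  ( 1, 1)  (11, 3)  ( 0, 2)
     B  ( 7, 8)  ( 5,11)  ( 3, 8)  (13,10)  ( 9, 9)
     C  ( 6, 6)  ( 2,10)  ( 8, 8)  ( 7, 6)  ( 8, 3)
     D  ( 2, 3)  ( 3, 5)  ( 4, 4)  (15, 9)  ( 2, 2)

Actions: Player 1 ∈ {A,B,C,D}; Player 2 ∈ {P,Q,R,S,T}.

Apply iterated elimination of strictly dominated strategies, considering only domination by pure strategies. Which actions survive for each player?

P2 drop P (Q beats it: A:8>6 B:11>8 C:10>6 D:5>3)
P2 drop R (Q beats it: A:8>1 B:11>8 C:10>8 D:5>4)
P1 drop C (B beats it: Q:5>2 S:13>7 T:9>8)
P2 drop T (Q beats it: A:8>2 B:11>9 D:5>2)
P1→{A,B,D} P2→{Q,S}

IESDS → P1:{A,B,D} P2:{Q,S}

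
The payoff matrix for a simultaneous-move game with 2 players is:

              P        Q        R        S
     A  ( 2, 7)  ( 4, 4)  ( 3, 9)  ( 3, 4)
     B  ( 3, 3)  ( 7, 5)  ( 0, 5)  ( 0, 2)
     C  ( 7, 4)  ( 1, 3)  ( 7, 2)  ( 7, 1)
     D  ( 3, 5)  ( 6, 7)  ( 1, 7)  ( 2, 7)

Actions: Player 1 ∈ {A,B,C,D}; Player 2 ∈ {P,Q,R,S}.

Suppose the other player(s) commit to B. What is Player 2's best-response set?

P2 best: {Q,R}

u_2(P vs B) = 3
u_2(Q vs B) = 5
u_2(R vs B) = 5
u_2(S vs B) = 2
max payoff 5 at {Q,R}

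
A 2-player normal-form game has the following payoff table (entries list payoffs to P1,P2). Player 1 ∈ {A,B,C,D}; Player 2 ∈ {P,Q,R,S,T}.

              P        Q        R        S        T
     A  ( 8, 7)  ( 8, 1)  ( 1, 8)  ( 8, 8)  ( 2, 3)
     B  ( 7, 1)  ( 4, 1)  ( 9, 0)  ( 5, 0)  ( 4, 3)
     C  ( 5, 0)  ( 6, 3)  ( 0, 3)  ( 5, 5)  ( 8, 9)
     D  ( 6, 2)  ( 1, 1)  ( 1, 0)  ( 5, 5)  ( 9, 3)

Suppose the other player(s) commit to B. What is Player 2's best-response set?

BR_2 = {T}

u_2(P vs B) = 1
u_2(Q vs B) = 1
u_2(R vs B) = 0
u_2(S vs B) = 0
u_2(T vs B) = 3
max payoff 3 at {T}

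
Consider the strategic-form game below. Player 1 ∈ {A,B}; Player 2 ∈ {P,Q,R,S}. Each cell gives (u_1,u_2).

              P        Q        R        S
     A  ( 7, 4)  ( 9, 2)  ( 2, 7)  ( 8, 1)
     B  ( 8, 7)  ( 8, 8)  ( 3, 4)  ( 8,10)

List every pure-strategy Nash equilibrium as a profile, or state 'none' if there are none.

Nash profiles: (B,S)

(A,P): not NE [P1→B gives 8>7; P2→R gives 7>4]
(A,Q): not NE [P2→R gives 7>2]
(A,R): not NE [P1→B gives 3>2]
(A,S): not NE [P2→R gives 7>1]
(B,P): not NE [P2→S gives 10>7]
(B,Q): not NE [P1→A gives 9>8; P2→S gives 10>8]
(B,R): not NE [P2→S gives 10>4]
(B,S): NE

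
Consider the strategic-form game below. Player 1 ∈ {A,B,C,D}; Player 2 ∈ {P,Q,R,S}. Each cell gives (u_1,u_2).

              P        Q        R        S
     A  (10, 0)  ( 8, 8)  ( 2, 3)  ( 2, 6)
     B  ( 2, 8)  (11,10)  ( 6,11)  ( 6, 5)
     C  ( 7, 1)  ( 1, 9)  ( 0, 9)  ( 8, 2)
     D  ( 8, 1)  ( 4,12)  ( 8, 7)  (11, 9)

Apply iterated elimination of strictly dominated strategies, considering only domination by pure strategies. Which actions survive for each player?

P1 drop C (D beats it: P:8>7 Q:4>1 R:8>0 S:11>8)
P2 drop P (Q beats it: A:8>0 B:10>8 D:12>1)
P1 drop A (B beats it: Q:11>8 R:6>2 S:6>2)
P2 drop S (Q beats it: B:10>5 D:12>9)
P1→{B,D} P2→{Q,R}

IESDS → P1:{B,D} P2:{Q,R}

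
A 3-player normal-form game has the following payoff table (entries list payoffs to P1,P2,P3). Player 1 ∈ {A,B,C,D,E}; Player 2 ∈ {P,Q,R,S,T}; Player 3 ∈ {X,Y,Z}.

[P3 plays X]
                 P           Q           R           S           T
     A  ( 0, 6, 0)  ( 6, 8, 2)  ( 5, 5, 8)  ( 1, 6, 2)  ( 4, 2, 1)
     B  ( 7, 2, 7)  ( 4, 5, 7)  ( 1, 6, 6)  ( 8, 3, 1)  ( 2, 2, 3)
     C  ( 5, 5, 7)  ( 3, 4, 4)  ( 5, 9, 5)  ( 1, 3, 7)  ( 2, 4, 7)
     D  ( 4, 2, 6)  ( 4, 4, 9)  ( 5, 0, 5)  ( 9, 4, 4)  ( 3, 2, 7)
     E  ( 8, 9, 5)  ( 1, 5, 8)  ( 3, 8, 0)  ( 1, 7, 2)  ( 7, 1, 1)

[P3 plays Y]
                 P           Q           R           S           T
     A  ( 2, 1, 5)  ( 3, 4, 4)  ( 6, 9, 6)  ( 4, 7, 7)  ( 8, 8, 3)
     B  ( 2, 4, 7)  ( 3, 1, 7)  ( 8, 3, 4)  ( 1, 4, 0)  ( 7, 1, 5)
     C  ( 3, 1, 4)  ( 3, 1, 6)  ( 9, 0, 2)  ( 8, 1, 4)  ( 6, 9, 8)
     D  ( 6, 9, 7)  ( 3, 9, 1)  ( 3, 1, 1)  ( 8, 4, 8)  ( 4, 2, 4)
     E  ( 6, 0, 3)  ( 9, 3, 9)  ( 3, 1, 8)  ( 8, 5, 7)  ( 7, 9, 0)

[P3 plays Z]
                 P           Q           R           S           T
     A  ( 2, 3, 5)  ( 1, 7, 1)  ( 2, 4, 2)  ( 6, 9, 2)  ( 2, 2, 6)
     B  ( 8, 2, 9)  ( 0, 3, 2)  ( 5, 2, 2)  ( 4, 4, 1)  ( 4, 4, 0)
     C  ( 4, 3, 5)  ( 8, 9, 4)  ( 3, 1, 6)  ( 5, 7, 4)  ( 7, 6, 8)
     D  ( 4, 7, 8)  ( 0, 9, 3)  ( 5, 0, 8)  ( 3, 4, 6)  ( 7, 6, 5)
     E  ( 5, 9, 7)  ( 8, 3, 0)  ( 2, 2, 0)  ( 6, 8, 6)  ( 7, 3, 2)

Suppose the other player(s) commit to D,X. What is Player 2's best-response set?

u_2(P vs D,X) = 2
u_2(Q vs D,X) = 4
u_2(R vs D,X) = 0
u_2(S vs D,X) = 4
u_2(T vs D,X) = 2
max payoff 4 at {Q,S}

argmax u_2 = {Q,S}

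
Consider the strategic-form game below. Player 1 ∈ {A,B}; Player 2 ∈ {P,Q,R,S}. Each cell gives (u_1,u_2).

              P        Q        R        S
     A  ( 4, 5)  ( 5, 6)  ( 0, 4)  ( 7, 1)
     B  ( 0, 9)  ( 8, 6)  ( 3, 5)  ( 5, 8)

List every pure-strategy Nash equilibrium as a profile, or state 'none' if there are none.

Equilibria: none

(A,P): not NE [P2→Q gives 6>5]
(A,Q): not NE [P1→B gives 8>5]
(A,R): not NE [P1→B gives 3>0; P2→Q gives 6>4]
(A,S): not NE [P2→Q gives 6>1]
(B,P): not NE [P1→A gives 4>0]
(B,Q): not NE [P2→P gives 9>6]
(B,R): not NE [P2→P gives 9>5]
(B,S): not NE [P1→A gives 7>5; P2→P gives 9>8]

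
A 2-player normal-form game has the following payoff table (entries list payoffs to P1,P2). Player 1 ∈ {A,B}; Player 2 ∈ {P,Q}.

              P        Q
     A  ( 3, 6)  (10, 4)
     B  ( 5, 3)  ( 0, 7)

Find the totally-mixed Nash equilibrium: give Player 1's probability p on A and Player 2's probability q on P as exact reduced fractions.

(p,q) = (2/3, 5/6)

P1 indiff ⇒ q·3+(1-q)·10 = q·5+(1-q)·0 ⇒ q(-2) = (1-q)(-10) ⇒ q = 5/6
P2 indiff ⇒ p·6+(1-p)·3 = p·4+(1-p)·7 ⇒ p(2) = (1-p)(4) ⇒ p = 2/3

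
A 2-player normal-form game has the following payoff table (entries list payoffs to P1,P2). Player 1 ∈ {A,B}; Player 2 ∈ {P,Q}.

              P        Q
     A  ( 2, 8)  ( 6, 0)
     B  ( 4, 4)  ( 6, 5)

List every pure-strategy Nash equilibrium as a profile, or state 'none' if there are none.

Nash profiles: (B,Q)

(A,P): not NE [P1→B gives 4>2]
(A,Q): not NE [P2→P gives 8>0]
(B,P): not NE [P2→Q gives 5>4]
(B,Q): NE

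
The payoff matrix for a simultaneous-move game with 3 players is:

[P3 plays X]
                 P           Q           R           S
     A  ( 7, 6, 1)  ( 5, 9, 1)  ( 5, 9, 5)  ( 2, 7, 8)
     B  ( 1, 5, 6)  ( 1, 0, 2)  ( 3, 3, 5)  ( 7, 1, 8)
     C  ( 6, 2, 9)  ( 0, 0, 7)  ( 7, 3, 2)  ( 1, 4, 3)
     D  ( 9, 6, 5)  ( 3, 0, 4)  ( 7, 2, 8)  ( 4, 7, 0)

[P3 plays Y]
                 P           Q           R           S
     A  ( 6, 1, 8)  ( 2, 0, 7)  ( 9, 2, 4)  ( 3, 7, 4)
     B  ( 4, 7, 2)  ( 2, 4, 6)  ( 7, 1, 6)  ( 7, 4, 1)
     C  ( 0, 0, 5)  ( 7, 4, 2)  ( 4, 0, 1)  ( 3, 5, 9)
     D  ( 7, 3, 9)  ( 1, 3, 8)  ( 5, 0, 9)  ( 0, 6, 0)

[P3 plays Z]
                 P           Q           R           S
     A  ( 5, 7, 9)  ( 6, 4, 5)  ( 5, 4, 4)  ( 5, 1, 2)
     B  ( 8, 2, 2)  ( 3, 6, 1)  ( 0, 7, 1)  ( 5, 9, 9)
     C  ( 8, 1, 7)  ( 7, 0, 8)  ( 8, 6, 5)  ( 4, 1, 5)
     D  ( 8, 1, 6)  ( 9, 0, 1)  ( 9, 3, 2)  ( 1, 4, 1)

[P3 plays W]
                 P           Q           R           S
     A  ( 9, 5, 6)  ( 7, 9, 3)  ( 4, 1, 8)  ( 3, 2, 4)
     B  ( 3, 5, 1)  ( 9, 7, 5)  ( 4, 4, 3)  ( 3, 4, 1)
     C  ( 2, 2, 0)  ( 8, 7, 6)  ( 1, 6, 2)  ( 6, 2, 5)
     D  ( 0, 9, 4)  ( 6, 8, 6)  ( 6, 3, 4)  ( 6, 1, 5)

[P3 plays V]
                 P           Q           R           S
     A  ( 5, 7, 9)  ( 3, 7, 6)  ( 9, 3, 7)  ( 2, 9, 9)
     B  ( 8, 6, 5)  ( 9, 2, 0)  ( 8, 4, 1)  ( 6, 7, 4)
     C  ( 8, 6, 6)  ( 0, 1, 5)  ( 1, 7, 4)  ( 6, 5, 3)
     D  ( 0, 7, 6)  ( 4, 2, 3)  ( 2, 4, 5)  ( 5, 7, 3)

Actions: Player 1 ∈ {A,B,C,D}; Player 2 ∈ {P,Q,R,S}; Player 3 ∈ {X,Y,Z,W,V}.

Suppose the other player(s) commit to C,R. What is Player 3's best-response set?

u_3(X vs C,R) = 2
u_3(Y vs C,R) = 1
u_3(Z vs C,R) = 5
u_3(W vs C,R) = 2
u_3(V vs C,R) = 4
max payoff 5 at {Z}

P3 best: {Z}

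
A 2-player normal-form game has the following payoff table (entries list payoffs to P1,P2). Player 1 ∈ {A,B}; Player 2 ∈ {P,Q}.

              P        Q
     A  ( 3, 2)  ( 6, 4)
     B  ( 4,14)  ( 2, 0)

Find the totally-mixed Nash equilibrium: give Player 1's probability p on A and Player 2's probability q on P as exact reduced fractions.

p=7/8, q=4/5

P1 indiff ⇒ q·3+(1-q)·6 = q·4+(1-q)·2 ⇒ q(-1) = (1-q)(-4) ⇒ q = 4/5
P2 indiff ⇒ p·2+(1-p)·14 = p·4+(1-p)·0 ⇒ p(-2) = (1-p)(-14) ⇒ p = 7/8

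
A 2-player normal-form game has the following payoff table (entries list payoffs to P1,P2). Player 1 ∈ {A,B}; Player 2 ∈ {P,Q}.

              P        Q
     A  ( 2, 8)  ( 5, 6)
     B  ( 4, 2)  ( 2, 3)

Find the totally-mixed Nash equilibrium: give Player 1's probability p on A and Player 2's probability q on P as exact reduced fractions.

p=1/3, q=3/5

P1 indiff ⇒ q·2+(1-q)·5 = q·4+(1-q)·2 ⇒ q(-2) = (1-q)(-3) ⇒ q = 3/5
P2 indiff ⇒ p·8+(1-p)·2 = p·6+(1-p)·3 ⇒ p(2) = (1-p)(1) ⇒ p = 1/3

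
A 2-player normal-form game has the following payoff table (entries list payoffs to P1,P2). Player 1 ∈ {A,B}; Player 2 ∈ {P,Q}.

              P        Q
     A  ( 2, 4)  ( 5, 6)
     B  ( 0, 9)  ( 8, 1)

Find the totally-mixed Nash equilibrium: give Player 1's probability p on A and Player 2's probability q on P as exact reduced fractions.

p=4/5, q=3/5

P1 indiff ⇒ q·2+(1-q)·5 = q·0+(1-q)·8 ⇒ q(2) = (1-q)(3) ⇒ q = 3/5
P2 indiff ⇒ p·4+(1-p)·9 = p·6+(1-p)·1 ⇒ p(-2) = (1-p)(-8) ⇒ p = 4/5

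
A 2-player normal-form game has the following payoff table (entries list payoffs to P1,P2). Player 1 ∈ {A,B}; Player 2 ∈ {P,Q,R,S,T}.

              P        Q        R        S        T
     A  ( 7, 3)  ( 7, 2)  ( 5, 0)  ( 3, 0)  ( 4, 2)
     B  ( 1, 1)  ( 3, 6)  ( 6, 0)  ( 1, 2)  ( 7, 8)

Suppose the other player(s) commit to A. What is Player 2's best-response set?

argmax u_2 = {P}

u_2(P vs A) = 3
u_2(Q vs A) = 2
u_2(R vs A) = 0
u_2(S vs A) = 0
u_2(T vs A) = 2
max payoff 3 at {P}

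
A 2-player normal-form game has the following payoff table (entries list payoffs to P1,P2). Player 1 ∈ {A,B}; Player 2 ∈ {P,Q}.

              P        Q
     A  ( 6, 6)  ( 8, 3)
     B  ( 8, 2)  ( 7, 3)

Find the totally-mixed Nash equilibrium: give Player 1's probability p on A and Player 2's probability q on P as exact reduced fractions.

P1 mixes 1/4 on A; P2 mixes 1/3 on P

P1 indiff ⇒ q·6+(1-q)·8 = q·8+(1-q)·7 ⇒ q(-2) = (1-q)(-1) ⇒ q = 1/3
P2 indiff ⇒ p·6+(1-p)·2 = p·3+(1-p)·3 ⇒ p(3) = (1-p)(1) ⇒ p = 1/4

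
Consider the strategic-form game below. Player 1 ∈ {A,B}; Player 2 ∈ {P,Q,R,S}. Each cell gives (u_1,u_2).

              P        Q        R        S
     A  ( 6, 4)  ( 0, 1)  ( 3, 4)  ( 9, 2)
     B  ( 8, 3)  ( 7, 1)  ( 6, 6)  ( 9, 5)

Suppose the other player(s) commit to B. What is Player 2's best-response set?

argmax u_2 = {R}

u_2(P vs B) = 3
u_2(Q vs B) = 1
u_2(R vs B) = 6
u_2(S vs B) = 5
max payoff 6 at {R}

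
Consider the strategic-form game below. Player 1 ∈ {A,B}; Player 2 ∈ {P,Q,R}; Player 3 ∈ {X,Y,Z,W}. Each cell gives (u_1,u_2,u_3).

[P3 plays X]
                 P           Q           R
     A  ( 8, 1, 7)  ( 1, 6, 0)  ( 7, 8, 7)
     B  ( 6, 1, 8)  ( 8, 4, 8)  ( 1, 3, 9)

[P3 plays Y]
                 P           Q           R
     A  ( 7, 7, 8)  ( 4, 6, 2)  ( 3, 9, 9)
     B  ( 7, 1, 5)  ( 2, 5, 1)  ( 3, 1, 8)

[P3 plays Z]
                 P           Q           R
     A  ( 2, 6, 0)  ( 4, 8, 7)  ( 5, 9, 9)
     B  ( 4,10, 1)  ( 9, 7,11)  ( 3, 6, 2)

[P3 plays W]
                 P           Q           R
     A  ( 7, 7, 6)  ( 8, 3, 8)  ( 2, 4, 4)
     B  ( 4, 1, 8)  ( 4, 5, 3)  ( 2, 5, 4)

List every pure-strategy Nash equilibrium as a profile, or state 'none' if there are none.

(A,P,X): not NE [P2→R gives 8>1; P3→Y gives 8>7]
(A,P,Y): not NE [P2→R gives 9>7]
(A,P,Z): not NE [P1→B gives 4>2; P2→R gives 9>6; P3→Y gives 8>0]
(A,P,W): not NE [P3→Y gives 8>6]
(A,Q,X): not NE [P1→B gives 8>1; P2→R gives 8>6; P3→W gives 8>0]
(A,Q,Y): not NE [P2→R gives 9>6; P3→W gives 8>2]
(A,Q,Z): not NE [P1→B gives 9>4; P2→R gives 9>8; P3→W gives 8>7]
(A,Q,W): not NE [P2→P gives 7>3]
(A,R,X): not NE [P3→Z gives 9>7]
(A,R,Y): NE
(A,R,Z): NE
(A,R,W): not NE [P2→P gives 7>4; P3→Z gives 9>4]
(B,P,X): not NE [P1→A gives 8>6; P2→Q gives 4>1]
(B,P,Y): not NE [P2→Q gives 5>1; P3→W gives 8>5]
(B,P,Z): not NE [P3→W gives 8>1]
(B,P,W): not NE [P1→A gives 7>4; P2→R gives 5>1]
(B,Q,X): not NE [P3→Z gives 11>8]
(B,Q,Y): not NE [P1→A gives 4>2; P3→Z gives 11>1]
(B,Q,Z): not NE [P2→P gives 10>7]
(B,Q,W): not NE [P1→A gives 8>4; P3→Z gives 11>3]
(B,R,X): not NE [P1→A gives 7>1; P2→Q gives 4>3]
(B,R,Y): not NE [P2→Q gives 5>1; P3→X gives 9>8]
(B,R,Z): not NE [P1→A gives 5>3; P2→P gives 10>6; P3→X gives 9>2]
(B,R,W): not NE [P3→X gives 9>4]

PSNE = {(A,R,Y), (A,R,Z)}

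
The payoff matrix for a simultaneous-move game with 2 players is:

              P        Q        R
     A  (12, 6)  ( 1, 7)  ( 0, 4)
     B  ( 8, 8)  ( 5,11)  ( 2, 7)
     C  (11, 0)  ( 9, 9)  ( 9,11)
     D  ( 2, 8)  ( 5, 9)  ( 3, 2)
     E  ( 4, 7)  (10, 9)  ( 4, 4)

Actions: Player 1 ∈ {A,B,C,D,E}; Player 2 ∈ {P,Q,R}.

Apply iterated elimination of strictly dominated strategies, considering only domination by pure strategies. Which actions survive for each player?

P1 drop B (C beats it: P:11>8 Q:9>5 R:9>2)
P1 drop D (C beats it: P:11>2 Q:9>5 R:9>3)
P2 drop P (Q beats it: A:7>6 C:9>0 E:9>7)
P1 drop A (C beats it: Q:9>1 R:9>0)
P1→{C,E} P2→{Q,R}

Survivors P1:{C,E} P2:{Q,R}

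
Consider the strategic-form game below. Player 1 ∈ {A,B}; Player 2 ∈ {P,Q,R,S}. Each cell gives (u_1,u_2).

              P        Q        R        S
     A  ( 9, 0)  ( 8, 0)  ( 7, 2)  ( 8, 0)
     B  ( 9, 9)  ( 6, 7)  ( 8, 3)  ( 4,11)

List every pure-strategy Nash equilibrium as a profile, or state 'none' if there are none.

(A,P): not NE [P2→R gives 2>0]
(A,Q): not NE [P2→R gives 2>0]
(A,R): not NE [P1→B gives 8>7]
(A,S): not NE [P2→R gives 2>0]
(B,P): not NE [P2→S gives 11>9]
(B,Q): not NE [P1→A gives 8>6; P2→S gives 11>7]
(B,R): not NE [P2→S gives 11>3]
(B,S): not NE [P1→A gives 8>4]

Equilibria: none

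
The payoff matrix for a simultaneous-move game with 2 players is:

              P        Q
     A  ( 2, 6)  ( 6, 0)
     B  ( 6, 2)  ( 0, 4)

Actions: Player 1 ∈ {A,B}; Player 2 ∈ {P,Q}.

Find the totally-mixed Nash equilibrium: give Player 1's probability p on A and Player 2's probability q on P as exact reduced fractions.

P1 mixes 1/4 on A; P2 mixes 3/5 on P

P1 indiff ⇒ q·2+(1-q)·6 = q·6+(1-q)·0 ⇒ q(-4) = (1-q)(-6) ⇒ q = 3/5
P2 indiff ⇒ p·6+(1-p)·2 = p·0+(1-p)·4 ⇒ p(6) = (1-p)(2) ⇒ p = 1/4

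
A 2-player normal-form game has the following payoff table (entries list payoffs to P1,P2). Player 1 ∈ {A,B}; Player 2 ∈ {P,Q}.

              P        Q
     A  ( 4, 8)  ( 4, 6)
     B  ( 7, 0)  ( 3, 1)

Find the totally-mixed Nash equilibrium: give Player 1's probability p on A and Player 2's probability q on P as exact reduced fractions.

P1 mixes 1/3 on A; P2 mixes 1/4 on P

P1 indiff ⇒ q·4+(1-q)·4 = q·7+(1-q)·3 ⇒ q(-3) = (1-q)(-1) ⇒ q = 1/4
P2 indiff ⇒ p·8+(1-p)·0 = p·6+(1-p)·1 ⇒ p(2) = (1-p)(1) ⇒ p = 1/3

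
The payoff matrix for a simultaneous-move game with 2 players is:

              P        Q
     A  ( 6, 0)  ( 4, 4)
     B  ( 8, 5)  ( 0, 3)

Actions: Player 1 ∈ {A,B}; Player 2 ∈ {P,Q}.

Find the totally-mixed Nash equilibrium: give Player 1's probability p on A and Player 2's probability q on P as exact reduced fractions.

P1 indiff ⇒ q·6+(1-q)·4 = q·8+(1-q)·0 ⇒ q(-2) = (1-q)(-4) ⇒ q = 2/3
P2 indiff ⇒ p·0+(1-p)·5 = p·4+(1-p)·3 ⇒ p(-4) = (1-p)(-2) ⇒ p = 1/3

P1 mixes 1/3 on A; P2 mixes 2/3 on P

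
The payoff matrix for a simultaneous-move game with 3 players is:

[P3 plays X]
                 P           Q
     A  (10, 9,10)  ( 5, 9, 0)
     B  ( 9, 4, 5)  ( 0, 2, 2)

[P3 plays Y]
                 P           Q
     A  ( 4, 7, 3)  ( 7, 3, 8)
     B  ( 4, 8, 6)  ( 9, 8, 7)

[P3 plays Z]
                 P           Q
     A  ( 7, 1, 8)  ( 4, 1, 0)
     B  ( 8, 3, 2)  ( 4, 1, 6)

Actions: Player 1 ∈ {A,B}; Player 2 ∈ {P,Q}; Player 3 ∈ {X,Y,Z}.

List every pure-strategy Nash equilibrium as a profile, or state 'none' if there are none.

PSNE = {(A,P,X), (B,P,Y), (B,Q,Y)}

(A,P,X): NE
(A,P,Y): not NE [P3→X gives 10>3]
(A,P,Z): not NE [P1→B gives 8>7; P3→X gives 10>8]
(A,Q,X): not NE [P3→Y gives 8>0]
(A,Q,Y): not NE [P1→B gives 9>7; P2→P gives 7>3]
(A,Q,Z): not NE [P3→Y gives 8>0]
(B,P,X): not NE [P1→A gives 10>9; P3→Y gives 6>5]
(B,P,Y): NE
(B,P,Z): not NE [P3→Y gives 6>2]
(B,Q,X): not NE [P1→A gives 5>0; P2→P gives 4>2; P3→Y gives 7>2]
(B,Q,Y): NE
(B,Q,Z): not NE [P2→P gives 3>1; P3→Y gives 7>6]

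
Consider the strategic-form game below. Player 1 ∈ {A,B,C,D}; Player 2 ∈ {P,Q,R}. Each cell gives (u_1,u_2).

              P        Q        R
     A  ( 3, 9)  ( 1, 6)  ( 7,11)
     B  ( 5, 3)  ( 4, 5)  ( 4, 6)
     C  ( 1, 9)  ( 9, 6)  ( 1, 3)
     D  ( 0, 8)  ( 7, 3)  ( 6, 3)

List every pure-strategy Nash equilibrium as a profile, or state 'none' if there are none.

NE set: (A,R)

(A,P): not NE [P1→B gives 5>3; P2→R gives 11>9]
(A,Q): not NE [P1→C gives 9>1; P2→R gives 11>6]
(A,R): NE
(B,P): not NE [P2→R gives 6>3]
(B,Q): not NE [P1→C gives 9>4; P2→R gives 6>5]
(B,R): not NE [P1→A gives 7>4]
(C,P): not NE [P1→B gives 5>1]
(C,Q): not NE [P2→P gives 9>6]
(C,R): not NE [P1→A gives 7>1; P2→P gives 9>3]
(D,P): not NE [P1→B gives 5>0]
(D,Q): not NE [P1→C gives 9>7; P2→P gives 8>3]
(D,R): not NE [P1→A gives 7>6; P2→P gives 8>3]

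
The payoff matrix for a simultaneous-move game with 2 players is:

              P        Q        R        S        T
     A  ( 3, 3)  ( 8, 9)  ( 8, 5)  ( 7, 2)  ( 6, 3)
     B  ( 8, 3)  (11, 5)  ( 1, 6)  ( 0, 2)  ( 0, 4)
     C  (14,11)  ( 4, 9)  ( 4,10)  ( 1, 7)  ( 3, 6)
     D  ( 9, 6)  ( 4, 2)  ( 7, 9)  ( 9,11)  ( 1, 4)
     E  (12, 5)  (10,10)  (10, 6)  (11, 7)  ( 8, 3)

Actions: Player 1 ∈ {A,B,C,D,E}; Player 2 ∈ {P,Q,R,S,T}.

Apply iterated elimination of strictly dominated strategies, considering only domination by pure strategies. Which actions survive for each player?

P1 drop A (E beats it: P:12>3 Q:10>8 R:10>8 S:11>7 T:8>6)
P1 drop D (E beats it: P:12>9 Q:10>4 R:10>7 S:11>9 T:8>1)
P2 drop S (Q beats it: B:5>2 C:9>7 E:10>7)
P2 drop T (Q beats it: B:5>4 C:9>6 E:10>3)
P1→{B,C,E} P2→{P,Q,R}

IESDS → P1:{B,C,E} P2:{P,Q,R}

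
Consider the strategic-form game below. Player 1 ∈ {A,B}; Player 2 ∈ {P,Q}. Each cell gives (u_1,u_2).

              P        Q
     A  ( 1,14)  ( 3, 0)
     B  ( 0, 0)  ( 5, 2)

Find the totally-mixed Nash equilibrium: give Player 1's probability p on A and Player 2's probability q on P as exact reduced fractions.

(p,q) = (1/8, 2/3)

P1 indiff ⇒ q·1+(1-q)·3 = q·0+(1-q)·5 ⇒ q(1) = (1-q)(2) ⇒ q = 2/3
P2 indiff ⇒ p·14+(1-p)·0 = p·0+(1-p)·2 ⇒ p(14) = (1-p)(2) ⇒ p = 1/8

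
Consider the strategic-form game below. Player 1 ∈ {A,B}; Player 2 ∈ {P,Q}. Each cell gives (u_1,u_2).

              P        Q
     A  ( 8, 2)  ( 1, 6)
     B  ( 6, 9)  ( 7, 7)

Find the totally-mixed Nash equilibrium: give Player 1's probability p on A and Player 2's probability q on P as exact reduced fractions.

P1 indiff ⇒ q·8+(1-q)·1 = q·6+(1-q)·7 ⇒ q(2) = (1-q)(6) ⇒ q = 3/4
P2 indiff ⇒ p·2+(1-p)·9 = p·6+(1-p)·7 ⇒ p(-4) = (1-p)(-2) ⇒ p = 1/3

(p,q) = (1/3, 3/4)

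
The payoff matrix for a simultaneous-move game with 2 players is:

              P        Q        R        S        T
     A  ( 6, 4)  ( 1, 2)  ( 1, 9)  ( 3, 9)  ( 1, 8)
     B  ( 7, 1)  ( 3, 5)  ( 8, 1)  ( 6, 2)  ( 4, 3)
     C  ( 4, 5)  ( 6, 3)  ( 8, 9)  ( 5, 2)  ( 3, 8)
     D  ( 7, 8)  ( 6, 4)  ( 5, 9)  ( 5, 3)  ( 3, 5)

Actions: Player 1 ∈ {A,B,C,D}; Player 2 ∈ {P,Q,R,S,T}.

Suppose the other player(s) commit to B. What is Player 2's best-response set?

u_2(P vs B) = 1
u_2(Q vs B) = 5
u_2(R vs B) = 1
u_2(S vs B) = 2
u_2(T vs B) = 3
max payoff 5 at {Q}

BR_2 = {Q}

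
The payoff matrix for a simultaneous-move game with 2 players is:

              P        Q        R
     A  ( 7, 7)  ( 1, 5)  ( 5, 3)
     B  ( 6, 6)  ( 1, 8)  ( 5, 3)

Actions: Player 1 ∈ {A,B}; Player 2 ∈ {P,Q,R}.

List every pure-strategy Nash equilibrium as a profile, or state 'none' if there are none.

NE set: (A,P), (B,Q)

(A,P): NE
(A,Q): not NE [P2→P gives 7>5]
(A,R): not NE [P2→P gives 7>3]
(B,P): not NE [P1→A gives 7>6; P2→Q gives 8>6]
(B,Q): NE
(B,R): not NE [P2→Q gives 8>3]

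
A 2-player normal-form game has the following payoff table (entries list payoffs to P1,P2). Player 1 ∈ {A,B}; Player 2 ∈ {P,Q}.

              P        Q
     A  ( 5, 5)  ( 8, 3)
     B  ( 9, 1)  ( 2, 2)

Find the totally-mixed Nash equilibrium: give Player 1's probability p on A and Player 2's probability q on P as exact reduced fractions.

(p,q) = (1/3, 3/5)

P1 indiff ⇒ q·5+(1-q)·8 = q·9+(1-q)·2 ⇒ q(-4) = (1-q)(-6) ⇒ q = 3/5
P2 indiff ⇒ p·5+(1-p)·1 = p·3+(1-p)·2 ⇒ p(2) = (1-p)(1) ⇒ p = 1/3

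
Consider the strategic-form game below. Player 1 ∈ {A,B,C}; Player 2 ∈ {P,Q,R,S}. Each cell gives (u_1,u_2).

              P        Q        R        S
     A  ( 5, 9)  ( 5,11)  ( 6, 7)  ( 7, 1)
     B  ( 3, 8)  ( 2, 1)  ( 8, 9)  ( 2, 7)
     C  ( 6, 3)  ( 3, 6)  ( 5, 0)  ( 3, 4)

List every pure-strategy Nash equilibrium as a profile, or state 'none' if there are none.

PSNE = {(A,Q), (B,R)}

(A,P): not NE [P1→C gives 6>5; P2→Q gives 11>9]
(A,Q): NE
(A,R): not NE [P1→B gives 8>6; P2→Q gives 11>7]
(A,S): not NE [P2→Q gives 11>1]
(B,P): not NE [P1→C gives 6>3; P2→R gives 9>8]
(B,Q): not NE [P1→A gives 5>2; P2→R gives 9>1]
(B,R): NE
(B,S): not NE [P1→A gives 7>2; P2→R gives 9>7]
(C,P): not NE [P2→Q gives 6>3]
(C,Q): not NE [P1→A gives 5>3]
(C,R): not NE [P1→B gives 8>5; P2→Q gives 6>0]
(C,S): not NE [P1→A gives 7>3; P2→Q gives 6>4]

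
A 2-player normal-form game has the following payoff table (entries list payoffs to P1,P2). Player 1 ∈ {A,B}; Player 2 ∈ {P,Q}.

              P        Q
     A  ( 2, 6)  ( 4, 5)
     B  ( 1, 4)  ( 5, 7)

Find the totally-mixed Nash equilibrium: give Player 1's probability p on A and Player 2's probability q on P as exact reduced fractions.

P1 indiff ⇒ q·2+(1-q)·4 = q·1+(1-q)·5 ⇒ q(1) = (1-q)(1) ⇒ q = 1/2
P2 indiff ⇒ p·6+(1-p)·4 = p·5+(1-p)·7 ⇒ p(1) = (1-p)(3) ⇒ p = 3/4

P1 mixes 3/4 on A; P2 mixes 1/2 on P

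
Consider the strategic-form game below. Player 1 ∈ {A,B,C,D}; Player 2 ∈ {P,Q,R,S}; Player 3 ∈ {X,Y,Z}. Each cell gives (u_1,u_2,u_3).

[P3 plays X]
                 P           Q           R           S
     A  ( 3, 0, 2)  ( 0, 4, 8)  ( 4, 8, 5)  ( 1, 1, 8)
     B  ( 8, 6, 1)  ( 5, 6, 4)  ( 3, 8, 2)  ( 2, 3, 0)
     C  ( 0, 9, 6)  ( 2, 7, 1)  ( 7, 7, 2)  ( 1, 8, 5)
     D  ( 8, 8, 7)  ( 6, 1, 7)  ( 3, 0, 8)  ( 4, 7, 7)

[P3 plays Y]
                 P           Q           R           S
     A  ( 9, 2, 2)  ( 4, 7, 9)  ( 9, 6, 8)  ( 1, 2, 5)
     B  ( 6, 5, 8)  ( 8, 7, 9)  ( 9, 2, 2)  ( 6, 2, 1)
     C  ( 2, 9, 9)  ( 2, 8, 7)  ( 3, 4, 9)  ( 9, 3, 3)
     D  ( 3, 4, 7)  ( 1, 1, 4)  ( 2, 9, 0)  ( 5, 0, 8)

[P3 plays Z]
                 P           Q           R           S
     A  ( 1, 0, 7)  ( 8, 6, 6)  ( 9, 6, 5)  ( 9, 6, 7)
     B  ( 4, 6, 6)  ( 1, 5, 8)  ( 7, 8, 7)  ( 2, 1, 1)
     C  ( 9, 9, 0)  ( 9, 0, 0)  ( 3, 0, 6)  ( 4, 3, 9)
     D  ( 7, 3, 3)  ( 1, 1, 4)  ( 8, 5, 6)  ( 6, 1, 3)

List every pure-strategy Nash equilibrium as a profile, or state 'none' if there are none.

(A,P,X): not NE [P1→D gives 8>3; P2→R gives 8>0; P3→Z gives 7>2]
(A,P,Y): not NE [P2→Q gives 7>2; P3→Z gives 7>2]
(A,P,Z): not NE [P1→C gives 9>1; P2→S gives 6>0]
(A,Q,X): not NE [P1→D gives 6>0; P2→R gives 8>4; P3→Y gives 9>8]
(A,Q,Y): not NE [P1→B gives 8>4]
(A,Q,Z): not NE [P1→C gives 9>8; P3→Y gives 9>6]
(A,R,X): not NE [P1→C gives 7>4; P3→Y gives 8>5]
(A,R,Y): not NE [P2→Q gives 7>6]
(A,R,Z): not NE [P3→Y gives 8>5]
(A,S,X): not NE [P1→D gives 4>1; P2→R gives 8>1]
(A,S,Y): not NE [P1→C gives 9>1; P2→Q gives 7>2; P3→X gives 8>5]
(A,S,Z): not NE [P3→X gives 8>7]
(B,P,X): not NE [P2→R gives 8>6; P3→Y gives 8>1]
(B,P,Y): not NE [P1→A gives 9>6; P2→Q gives 7>5]
(B,P,Z): not NE [P1→C gives 9>4; P2→R gives 8>6; P3→Y gives 8>6]
(B,Q,X): not NE [P1→D gives 6>5; P2→R gives 8>6; P3→Y gives 9>4]
(B,Q,Y): NE
(B,Q,Z): not NE [P1→C gives 9>1; P2→R gives 8>5; P3→Y gives 9>8]
(B,R,X): not NE [P1→C gives 7>3; P3→Z gives 7>2]
(B,R,Y): not NE [P2→Q gives 7>2; P3→Z gives 7>2]
(B,R,Z): not NE [P1→A gives 9>7]
(B,S,X): not NE [P1→D gives 4>2; P2→R gives 8>3; P3→Z gives 1>0]
(B,S,Y): not NE [P1→C gives 9>6; P2→Q gives 7>2]
(B,S,Z): not NE [P1→A gives 9>2; P2→R gives 8>1]
(C,P,X): not NE [P1→D gives 8>0; P3→Y gives 9>6]
(C,P,Y): not NE [P1→A gives 9>2]
(C,P,Z): not NE [P3→Y gives 9>0]
(C,Q,X): not NE [P1→D gives 6>2; P2→P gives 9>7; P3→Y gives 7>1]
(C,Q,Y): not NE [P1→B gives 8>2; P2→P gives 9>8]
(C,Q,Z): not NE [P2→P gives 9>0; P3→Y gives 7>0]
(C,R,X): not NE [P2→P gives 9>7; P3→Y gives 9>2]
(C,R,Y): not NE [P1→B gives 9>3; P2→P gives 9>4]
(C,R,Z): not NE [P1→A gives 9>3; P2→P gives 9>0; P3→Y gives 9>6]
(C,S,X): not NE [P1→D gives 4>1; P2→P gives 9>8; P3→Z gives 9>5]
(C,S,Y): not NE [P2→P gives 9>3; P3→Z gives 9>3]
(C,S,Z): not NE [P1→A gives 9>4; P2→P gives 9>3]
(D,P,X): NE
(D,P,Y): not NE [P1→A gives 9>3; P2→R gives 9>4]
(D,P,Z): not NE [P1→C gives 9>7; P2→R gives 5>3; P3→Y gives 7>3]
(D,Q,X): not NE [P2→P gives 8>1]
(D,Q,Y): not NE [P1→B gives 8>1; P2→R gives 9>1; P3→X gives 7>4]
(D,Q,Z): not NE [P1→C gives 9>1; P2→R gives 5>1; P3→X gives 7>4]
(D,R,X): not NE [P1→C gives 7>3; P2→P gives 8>0]
(D,R,Y): not NE [P1→B gives 9>2; P3→X gives 8>0]
(D,R,Z): not NE [P1→A gives 9>8; P3→X gives 8>6]
(D,S,X): not NE [P2→P gives 8>7; P3→Y gives 8>7]
(D,S,Y): not NE [P1→C gives 9>5; P2→R gives 9>0]
(D,S,Z): not NE [P1→A gives 9>6; P2→R gives 5>1; P3→Y gives 8>3]

PSNE = {(B,Q,Y), (D,P,X)}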